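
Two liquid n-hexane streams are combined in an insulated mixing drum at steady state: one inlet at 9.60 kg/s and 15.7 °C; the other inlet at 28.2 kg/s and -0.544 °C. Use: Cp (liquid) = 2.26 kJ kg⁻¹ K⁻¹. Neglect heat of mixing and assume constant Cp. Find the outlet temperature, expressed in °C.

Energy balance with Q = 0: Σ ṁᵢCp,ᵢ(T_out − Tᵢ) = 0
T_out = Σ ṁᵢCp,ᵢTᵢ / Σ ṁᵢCp,ᵢ
      = 305.96 / 85.428 = 3.5815 °C

T_out = 3.58 °C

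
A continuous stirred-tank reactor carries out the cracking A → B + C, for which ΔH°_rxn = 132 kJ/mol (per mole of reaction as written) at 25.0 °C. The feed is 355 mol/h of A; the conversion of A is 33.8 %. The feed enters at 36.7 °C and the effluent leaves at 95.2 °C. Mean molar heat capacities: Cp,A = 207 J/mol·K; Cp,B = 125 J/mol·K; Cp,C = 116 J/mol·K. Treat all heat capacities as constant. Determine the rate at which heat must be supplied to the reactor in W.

Extent of reaction ξ = 0.338 × 355 = 119.99 mol/h
Reaction term: ξ·ΔH°_rxn = 119.99 × 132 = 15839 kJ/h
Sensible, feed 36.7→25 °C: -859.77 kJ/h
Outlet flows (mol/h): A 235.01, B 119.99, C 119.99
Sensible, products 25→95.2 °C: 5445 kJ/h
Q = ΔH = 20424 kJ/h = 5.6733 kW
Heat supplied = 5673.3 W

Q_in = 5670 W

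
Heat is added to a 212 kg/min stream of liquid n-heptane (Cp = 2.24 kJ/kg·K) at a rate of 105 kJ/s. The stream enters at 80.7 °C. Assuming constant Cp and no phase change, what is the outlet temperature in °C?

Q = 105 kJ/s = 6300 kJ/min
ΔT = Q/(ṁ·Cp) = 6300/(212×2.24) = 13.267 K
T_out = 80.7 + 13.267 = 93.967 °C

T_out = 94.0 °C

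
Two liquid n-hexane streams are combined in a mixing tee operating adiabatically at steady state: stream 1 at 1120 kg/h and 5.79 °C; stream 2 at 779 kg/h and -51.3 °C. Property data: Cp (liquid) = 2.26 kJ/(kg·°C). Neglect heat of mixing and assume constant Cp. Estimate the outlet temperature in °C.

T_out = -17.6 °C

Energy balance with Q = 0: Σ ṁᵢCp,ᵢ(T_out − Tᵢ) = 0
T_out = Σ ṁᵢCp,ᵢTᵢ / Σ ṁᵢCp,ᵢ
      = -75660 / 4291.7 = -17.629 °C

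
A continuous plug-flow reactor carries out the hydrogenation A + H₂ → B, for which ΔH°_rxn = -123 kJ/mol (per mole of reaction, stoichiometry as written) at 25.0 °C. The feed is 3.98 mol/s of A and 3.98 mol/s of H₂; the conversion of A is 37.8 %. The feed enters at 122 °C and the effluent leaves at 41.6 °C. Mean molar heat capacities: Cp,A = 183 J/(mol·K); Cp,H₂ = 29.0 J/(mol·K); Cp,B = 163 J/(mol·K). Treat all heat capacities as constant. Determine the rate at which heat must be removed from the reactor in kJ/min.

Extent of reaction ξ = 0.378 × 3.98 = 1.5044 mol/s
Reaction term: ξ·ΔH°_rxn = 1.5044 × -123 = -185.05 kJ/s
Sensible, feed 122→25 °C: -81.845 kJ/s
Outlet flows (mol/s): A 2.4756, H₂ 2.4756, B 1.5044
Sensible, products 25→41.6 °C: 12.783 kJ/s
Q = ΔH = -254.11 kJ/s = -254.11 kW
Heat removed = 15246 kJ/min

Q_out = 15200 kJ/min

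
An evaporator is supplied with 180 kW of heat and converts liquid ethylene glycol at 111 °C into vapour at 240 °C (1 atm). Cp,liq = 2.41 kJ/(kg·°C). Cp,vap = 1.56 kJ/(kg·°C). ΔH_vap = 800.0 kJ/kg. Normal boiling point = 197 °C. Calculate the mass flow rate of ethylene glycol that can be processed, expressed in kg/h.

Δh = 2.41×(197−111) + 800.0 + 1.56×(240−197) = 1074.3 kJ/kg
Q = 180 kW = 180 kJ/s = 648000 kJ/h
ṁ = Q/Δh = 648000 / 1074.3 = 603.16 kg/h

ṁ = 603 kg/h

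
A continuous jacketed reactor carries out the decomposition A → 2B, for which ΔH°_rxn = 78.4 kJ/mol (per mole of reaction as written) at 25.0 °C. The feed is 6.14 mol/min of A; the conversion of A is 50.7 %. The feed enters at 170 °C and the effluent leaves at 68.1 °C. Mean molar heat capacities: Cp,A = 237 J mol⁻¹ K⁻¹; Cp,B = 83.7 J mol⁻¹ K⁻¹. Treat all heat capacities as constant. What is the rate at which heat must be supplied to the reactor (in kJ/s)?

Extent of reaction ξ = 0.507 × 6.14 = 3.113 mol/min
Reaction term: ξ·ΔH°_rxn = 3.113 × 78.4 = 244.06 kJ/min
Sensible, feed 170→25 °C: -211 kJ/min
Outlet flows (mol/min): A 3.027, B 6.226
Sensible, products 25→68.1 °C: 53.38 kJ/min
Q = ΔH = 86.437 kJ/min = 1.4406 kW
Heat supplied = 1.4406 kJ/s

Q_in = 1.44 kJ/s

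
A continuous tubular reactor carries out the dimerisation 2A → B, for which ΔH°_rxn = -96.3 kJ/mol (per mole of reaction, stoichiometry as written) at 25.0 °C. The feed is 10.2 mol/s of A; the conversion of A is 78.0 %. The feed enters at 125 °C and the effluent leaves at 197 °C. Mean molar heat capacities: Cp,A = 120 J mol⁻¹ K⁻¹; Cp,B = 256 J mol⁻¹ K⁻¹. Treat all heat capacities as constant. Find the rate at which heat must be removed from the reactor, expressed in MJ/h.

Q_out = 1020 MJ/h

Extent of reaction ξ = 0.780 × 10.2 / 2 = 3.978 mol/s
Reaction term: ξ·ΔH°_rxn = 3.978 × -96.3 = -383.08 kJ/s
Sensible, feed 125→25 °C: -122.4 kJ/s
Outlet flows (mol/s): A 2.244, B 3.978
Sensible, products 25→197 °C: 221.48 kJ/s
Q = ΔH = -284.01 kJ/s = -284.01 kW
Heat removed = 1022.4 MJ/h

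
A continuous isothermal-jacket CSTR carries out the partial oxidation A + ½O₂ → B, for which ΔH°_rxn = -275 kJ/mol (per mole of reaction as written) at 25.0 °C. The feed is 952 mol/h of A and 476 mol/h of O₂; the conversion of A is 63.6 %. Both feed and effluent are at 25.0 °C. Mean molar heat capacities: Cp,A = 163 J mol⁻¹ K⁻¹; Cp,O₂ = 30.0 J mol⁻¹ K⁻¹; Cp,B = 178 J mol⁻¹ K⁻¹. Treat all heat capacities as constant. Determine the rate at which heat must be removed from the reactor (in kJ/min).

Extent of reaction ξ = 0.636 × 952 = 605.47 mol/h
Reaction term: ξ·ΔH°_rxn = 605.47 × -275 = -166500 kJ/h
Q = ΔH = -166500 kJ/h = -46.251 kW
Heat removed = 2775.1 kJ/min

Q_out = 2780 kJ/min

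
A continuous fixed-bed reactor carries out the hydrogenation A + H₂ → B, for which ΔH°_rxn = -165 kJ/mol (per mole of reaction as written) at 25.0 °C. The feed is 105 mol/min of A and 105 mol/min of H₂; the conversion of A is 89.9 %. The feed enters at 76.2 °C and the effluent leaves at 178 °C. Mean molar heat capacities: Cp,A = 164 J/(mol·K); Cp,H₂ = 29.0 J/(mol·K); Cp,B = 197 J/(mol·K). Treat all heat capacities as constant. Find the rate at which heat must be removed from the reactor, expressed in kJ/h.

Q_out = 807000 kJ/h

Extent of reaction ξ = 0.899 × 105 = 94.395 mol/min
Reaction term: ξ·ΔH°_rxn = 94.395 × -165 = -15575 kJ/min
Sensible, feed 76.2→25 °C: -1037.6 kJ/min
Outlet flows (mol/min): A 10.605, H₂ 10.605, B 94.395
Sensible, products 25→178 °C: 3158.3 kJ/min
Q = ΔH = -13454 kJ/min = -224.24 kW
Heat removed = 807270 kJ/h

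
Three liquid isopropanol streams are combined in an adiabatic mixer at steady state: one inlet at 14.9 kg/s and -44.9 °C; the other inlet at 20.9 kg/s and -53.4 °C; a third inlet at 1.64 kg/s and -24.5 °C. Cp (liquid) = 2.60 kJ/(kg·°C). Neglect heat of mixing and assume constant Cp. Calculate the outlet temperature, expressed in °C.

Energy balance with Q = 0: Σ ṁᵢCp,ᵢ(T_out − Tᵢ) = 0
T_out = Σ ṁᵢCp,ᵢTᵢ / Σ ṁᵢCp,ᵢ
      = -4745.6 / 97.344 = -48.751 °C

T_out = -48.8 °C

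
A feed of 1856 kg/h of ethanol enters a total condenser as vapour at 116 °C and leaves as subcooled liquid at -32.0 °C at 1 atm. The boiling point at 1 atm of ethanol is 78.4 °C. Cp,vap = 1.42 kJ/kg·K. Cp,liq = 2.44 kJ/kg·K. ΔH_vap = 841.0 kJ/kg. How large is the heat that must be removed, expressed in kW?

Q_c = 600 kW

vapour 116→78.4 °C: -53.392 kJ/kg
condensation at 78.4 °C: -841 kJ/kg
liquid 78.4→-32.0 °C: -269.38 kJ/kg
Δh = -53.392 + -841 + -269.38 = -1163.8 kJ/kg
Q = ṁ·Δh = 1856 kg/h × -1163.8 kJ/kg = -2.16e+06 kJ/h
|Q| = 599.99 kW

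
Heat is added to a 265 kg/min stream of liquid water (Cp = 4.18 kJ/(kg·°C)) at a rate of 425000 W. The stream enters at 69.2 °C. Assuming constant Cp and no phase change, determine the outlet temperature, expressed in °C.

Q = 425000 W = 25500 kJ/min
ΔT = Q/(ṁ·Cp) = 25500/(265×4.18) = 23.021 K
T_out = 69.2 + 23.021 = 92.221 °C

T_out = 92.2 °C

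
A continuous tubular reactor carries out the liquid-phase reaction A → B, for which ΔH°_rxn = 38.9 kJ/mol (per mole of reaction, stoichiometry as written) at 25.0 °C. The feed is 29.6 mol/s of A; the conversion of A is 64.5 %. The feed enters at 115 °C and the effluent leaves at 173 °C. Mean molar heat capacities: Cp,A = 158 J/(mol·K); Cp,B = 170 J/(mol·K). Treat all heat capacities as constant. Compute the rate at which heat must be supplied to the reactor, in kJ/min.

Extent of reaction ξ = 0.645 × 29.6 = 19.092 mol/s
Reaction term: ξ·ΔH°_rxn = 19.092 × 38.9 = 742.68 kJ/s
Sensible, feed 115→25 °C: -420.91 kJ/s
Outlet flows (mol/s): A 10.508, B 19.092
Sensible, products 25→173 °C: 726.07 kJ/s
Q = ΔH = 1047.8 kJ/s = 1047.8 kW
Heat supplied = 62870 kJ/min

Q_in = 62900 kJ/min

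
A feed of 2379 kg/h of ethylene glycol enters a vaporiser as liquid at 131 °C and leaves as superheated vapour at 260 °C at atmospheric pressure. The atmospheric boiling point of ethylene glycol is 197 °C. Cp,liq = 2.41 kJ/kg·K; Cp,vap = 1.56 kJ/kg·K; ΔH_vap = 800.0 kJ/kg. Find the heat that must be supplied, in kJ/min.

Q = 41900 kJ/min

liquid 131→197 °C: 159.06 kJ/kg
vaporisation at 197 °C: 800 kJ/kg
vapour 197→260 °C: 98.28 kJ/kg
Δh = 159.06 + 800 + 98.28 = 1057.3 kJ/kg
Q = ṁ·Δh = 2379 kg/h × 1057.3 kJ/kg = 2.5154e+06 kJ/h
|Q| = 698.73 kW = 41924 kJ/min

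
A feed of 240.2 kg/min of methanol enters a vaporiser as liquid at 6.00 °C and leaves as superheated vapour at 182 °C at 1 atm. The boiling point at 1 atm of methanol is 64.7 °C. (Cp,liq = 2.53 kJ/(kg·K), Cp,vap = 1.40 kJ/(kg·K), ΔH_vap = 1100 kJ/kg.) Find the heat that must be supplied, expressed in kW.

Q = 5660 kW

liquid 6.00→64.7 °C: 148.51 kJ/kg
vaporisation at 64.7 °C: 1100 kJ/kg
vapour 64.7→182 °C: 164.22 kJ/kg
Δh = 148.51 + 1100 + 164.22 = 1412.7 kJ/kg
Q = ṁ·Δh = 240.2 kg/min × 1412.7 kJ/kg = 339340 kJ/min
|Q| = 5655.6 kW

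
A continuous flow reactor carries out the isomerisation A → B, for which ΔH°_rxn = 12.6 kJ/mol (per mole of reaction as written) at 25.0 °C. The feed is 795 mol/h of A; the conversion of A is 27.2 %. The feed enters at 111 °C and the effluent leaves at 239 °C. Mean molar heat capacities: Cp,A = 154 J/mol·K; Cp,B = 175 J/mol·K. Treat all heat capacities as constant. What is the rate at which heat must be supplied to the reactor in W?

Q_in = 5380 W

Extent of reaction ξ = 0.272 × 795 = 216.24 mol/h
Reaction term: ξ·ΔH°_rxn = 216.24 × 12.6 = 2724.6 kJ/h
Sensible, feed 111→25 °C: -10529 kJ/h
Outlet flows (mol/h): A 578.76, B 216.24
Sensible, products 25→239 °C: 27172 kJ/h
Q = ΔH = 19367 kJ/h = 5.3798 kW
Heat supplied = 5379.8 W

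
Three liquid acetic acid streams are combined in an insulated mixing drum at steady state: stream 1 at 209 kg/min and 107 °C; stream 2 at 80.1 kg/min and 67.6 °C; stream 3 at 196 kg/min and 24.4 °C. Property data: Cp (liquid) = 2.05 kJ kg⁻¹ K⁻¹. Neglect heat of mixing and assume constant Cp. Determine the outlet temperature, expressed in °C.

Energy balance with Q = 0: Σ ṁᵢCp,ᵢ(T_out − Tᵢ) = 0
Σ ṁᵢCp,ᵢTᵢ = 209×2.05×107 + 80.1×2.05×67.6 + 196×2.05×24.4 = 66748
Σ ṁᵢCp,ᵢ = 209×2.05 + 80.1×2.05 + 196×2.05 = 994.45
T_out = 66748 / 994.45 = 67.121 °C

T_out = 67.1 °C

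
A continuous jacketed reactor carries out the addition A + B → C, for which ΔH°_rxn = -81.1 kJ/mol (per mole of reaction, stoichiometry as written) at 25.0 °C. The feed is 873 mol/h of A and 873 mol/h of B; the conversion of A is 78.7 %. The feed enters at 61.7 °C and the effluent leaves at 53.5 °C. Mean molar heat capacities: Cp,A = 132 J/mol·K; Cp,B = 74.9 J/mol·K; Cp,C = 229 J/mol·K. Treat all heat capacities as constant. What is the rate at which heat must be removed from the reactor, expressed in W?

Q_out = 15800 W

Extent of reaction ξ = 0.787 × 873 = 687.05 mol/h
Reaction term: ξ·ΔH°_rxn = 687.05 × -81.1 = -55720 kJ/h
Sensible, feed 61.7→25 °C: -6628.9 kJ/h
Outlet flows (mol/h): A 185.95, B 185.95, C 687.05
Sensible, products 25→53.5 °C: 5580.5 kJ/h
Q = ΔH = -56768 kJ/h = -15.769 kW
Heat removed = 15769 W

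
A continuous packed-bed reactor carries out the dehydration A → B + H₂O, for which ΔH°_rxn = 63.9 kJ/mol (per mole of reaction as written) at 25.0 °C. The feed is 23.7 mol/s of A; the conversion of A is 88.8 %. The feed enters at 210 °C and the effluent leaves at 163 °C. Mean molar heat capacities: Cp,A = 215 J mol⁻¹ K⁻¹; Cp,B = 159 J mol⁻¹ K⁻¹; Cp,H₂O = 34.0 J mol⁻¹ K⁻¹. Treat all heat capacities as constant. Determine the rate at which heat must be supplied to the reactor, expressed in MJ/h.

Q_in = 3750 MJ/h

Extent of reaction ξ = 0.888 × 23.7 = 21.046 mol/s
Reaction term: ξ·ΔH°_rxn = 21.046 × 63.9 = 1344.8 kJ/s
Sensible, feed 210→25 °C: -942.67 kJ/s
Outlet flows (mol/s): A 2.6544, B 21.046, H₂O 21.046
Sensible, products 25→163 °C: 639.28 kJ/s
Q = ΔH = 1041.4 kJ/s = 1041.4 kW
Heat supplied = 3749.2 MJ/h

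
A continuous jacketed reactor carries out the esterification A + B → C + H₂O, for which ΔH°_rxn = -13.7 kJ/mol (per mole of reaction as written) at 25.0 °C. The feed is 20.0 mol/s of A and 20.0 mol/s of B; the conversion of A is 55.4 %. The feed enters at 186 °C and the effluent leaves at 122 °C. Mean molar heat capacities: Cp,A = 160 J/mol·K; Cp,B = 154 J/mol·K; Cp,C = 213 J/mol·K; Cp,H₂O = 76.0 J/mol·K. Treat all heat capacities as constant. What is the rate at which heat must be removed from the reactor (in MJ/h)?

Q_out = 2090 MJ/h

Extent of reaction ξ = 0.554 × 20.0 = 11.08 mol/s
Reaction term: ξ·ΔH°_rxn = 11.08 × -13.7 = -151.8 kJ/s
Sensible, feed 186→25 °C: -1011.1 kJ/s
Outlet flows (mol/s): A 8.92, B 8.92, C 11.08, H₂O 11.08
Sensible, products 25→122 °C: 582.29 kJ/s
Q = ΔH = -580.58 kJ/s = -580.58 kW
Heat removed = 2090.1 MJ/h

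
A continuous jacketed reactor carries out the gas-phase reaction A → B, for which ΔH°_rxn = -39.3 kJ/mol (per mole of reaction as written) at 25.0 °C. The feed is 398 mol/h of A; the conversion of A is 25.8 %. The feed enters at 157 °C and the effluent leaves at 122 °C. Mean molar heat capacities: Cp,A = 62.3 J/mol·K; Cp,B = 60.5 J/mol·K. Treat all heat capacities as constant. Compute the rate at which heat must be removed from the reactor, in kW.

Extent of reaction ξ = 0.258 × 398 = 102.68 mol/h
Reaction term: ξ·ΔH°_rxn = 102.68 × -39.3 = -4035.5 kJ/h
Sensible, feed 157→25 °C: -3273 kJ/h
Outlet flows (mol/h): A 295.32, B 102.68
Sensible, products 25→122 °C: 2387.2 kJ/h
Q = ΔH = -4921.2 kJ/h = -1.367 kW
Heat removed = 1.367 kW

Q_out = 1.37 kW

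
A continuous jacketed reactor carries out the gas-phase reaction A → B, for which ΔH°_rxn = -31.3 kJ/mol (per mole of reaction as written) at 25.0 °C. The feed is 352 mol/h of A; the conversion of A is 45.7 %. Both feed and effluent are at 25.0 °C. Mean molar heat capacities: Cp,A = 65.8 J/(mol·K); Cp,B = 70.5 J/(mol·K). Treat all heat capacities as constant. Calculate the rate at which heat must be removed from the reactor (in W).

Q_out = 1400 W

Extent of reaction ξ = 0.457 × 352 = 160.86 mol/h
Reaction term: ξ·ΔH°_rxn = 160.86 × -31.3 = -5035 kJ/h
Q = ΔH = -5035 kJ/h = -1.3986 kW
Heat removed = 1398.6 W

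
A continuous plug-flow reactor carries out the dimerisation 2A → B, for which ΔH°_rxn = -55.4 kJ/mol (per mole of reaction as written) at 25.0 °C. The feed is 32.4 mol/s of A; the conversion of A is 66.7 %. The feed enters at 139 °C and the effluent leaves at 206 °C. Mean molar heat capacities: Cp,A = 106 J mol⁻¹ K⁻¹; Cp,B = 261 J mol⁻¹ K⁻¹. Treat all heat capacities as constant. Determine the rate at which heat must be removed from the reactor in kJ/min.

Extent of reaction ξ = 0.667 × 32.4 / 2 = 10.805 mol/s
Reaction term: ξ·ΔH°_rxn = 10.805 × -55.4 = -598.62 kJ/s
Sensible, feed 139→25 °C: -391.52 kJ/s
Outlet flows (mol/s): A 10.789, B 10.805
Sensible, products 25→206 °C: 717.46 kJ/s
Q = ΔH = -272.68 kJ/s = -272.68 kW
Heat removed = 16361 kJ/min

Q_out = 16400 kJ/min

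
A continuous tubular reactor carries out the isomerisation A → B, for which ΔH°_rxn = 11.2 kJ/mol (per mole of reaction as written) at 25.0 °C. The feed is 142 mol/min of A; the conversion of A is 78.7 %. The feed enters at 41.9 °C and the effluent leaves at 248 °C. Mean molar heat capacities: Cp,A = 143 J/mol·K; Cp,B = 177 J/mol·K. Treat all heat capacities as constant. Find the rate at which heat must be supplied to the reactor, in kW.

Q_in = 105 kW

Extent of reaction ξ = 0.787 × 142 = 111.75 mol/min
Reaction term: ξ·ΔH°_rxn = 111.75 × 11.2 = 1251.6 kJ/min
Sensible, feed 41.9→25 °C: -343.17 kJ/min
Outlet flows (mol/min): A 30.246, B 111.75
Sensible, products 25→248 °C: 5375.6 kJ/min
Q = ΔH = 6284 kJ/min = 104.73 kW
Heat supplied = 104.73 kW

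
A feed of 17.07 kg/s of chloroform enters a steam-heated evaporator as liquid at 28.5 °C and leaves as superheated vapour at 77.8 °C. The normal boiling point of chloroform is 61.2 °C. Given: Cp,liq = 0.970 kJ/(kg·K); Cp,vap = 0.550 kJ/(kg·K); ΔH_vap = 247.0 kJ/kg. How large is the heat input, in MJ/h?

Q = 17700 MJ/h

liquid 28.5→61.2 °C: 31.719 kJ/kg
vaporisation at 61.2 °C: 247 kJ/kg
vapour 61.2→77.8 °C: 9.13 kJ/kg
Δh = 31.719 + 247 + 9.13 = 287.85 kJ/kg
Q = ṁ·Δh = 17.07 kg/s × 287.85 kJ/kg = 4913.6 kJ/s
|Q| = 4913.6 kW = 17689 MJ/h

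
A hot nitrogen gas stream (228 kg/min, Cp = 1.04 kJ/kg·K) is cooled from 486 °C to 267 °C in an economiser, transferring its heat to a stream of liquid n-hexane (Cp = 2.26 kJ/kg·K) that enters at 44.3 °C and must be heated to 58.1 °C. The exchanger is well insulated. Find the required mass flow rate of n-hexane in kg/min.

Heat released by hot stream: Q = 228 × 1.04 × (486 − 267) = 51929 kJ/min
Energy balance on cold side (adiabatic exchanger): Q = ṁ_c·Cp_c·(T_c,out − T_c,in)
ṁ_c = 51929 / [2.26 × (58.1 − 44.3)] = 1665 kg/min

ṁ_c = 1670 kg/min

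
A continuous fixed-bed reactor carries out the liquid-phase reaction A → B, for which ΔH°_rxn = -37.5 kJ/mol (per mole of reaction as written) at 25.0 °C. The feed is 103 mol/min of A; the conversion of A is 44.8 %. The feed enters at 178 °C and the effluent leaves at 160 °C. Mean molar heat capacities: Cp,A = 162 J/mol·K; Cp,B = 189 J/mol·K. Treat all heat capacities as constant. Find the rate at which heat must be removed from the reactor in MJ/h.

Extent of reaction ξ = 0.448 × 103 = 46.144 mol/min
Reaction term: ξ·ΔH°_rxn = 46.144 × -37.5 = -1730.4 kJ/min
Sensible, feed 178→25 °C: -2553 kJ/min
Outlet flows (mol/min): A 56.856, B 46.144
Sensible, products 25→160 °C: 2420.8 kJ/min
Q = ΔH = -1862.6 kJ/min = -31.043 kW
Heat removed = 111.75 MJ/h

Q_out = 112 MJ/h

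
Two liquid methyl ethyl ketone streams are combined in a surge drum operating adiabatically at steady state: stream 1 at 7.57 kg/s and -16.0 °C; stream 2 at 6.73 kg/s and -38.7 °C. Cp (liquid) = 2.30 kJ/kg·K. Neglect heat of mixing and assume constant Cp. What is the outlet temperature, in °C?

T_out = -26.7 °C

Adiabatic, steady state ⇒ Σ ṁᵢCp,ᵢ(T_out − Tᵢ) = 0
Σ ṁᵢCp,ᵢTᵢ = 7.57×2.30×-16.0 + 6.73×2.30×-38.7 = -877.61
Σ ṁᵢCp,ᵢ = 7.57×2.30 + 6.73×2.30 = 32.89
T_out = -877.61 / 32.89 = -26.683 °C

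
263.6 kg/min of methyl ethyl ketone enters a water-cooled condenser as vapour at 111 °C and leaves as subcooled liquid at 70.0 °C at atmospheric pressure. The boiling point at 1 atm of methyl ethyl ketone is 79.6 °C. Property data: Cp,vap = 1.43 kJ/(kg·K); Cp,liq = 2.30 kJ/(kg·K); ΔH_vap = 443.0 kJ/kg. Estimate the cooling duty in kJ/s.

vapour 111→79.6 °C: -44.902 kJ/kg
condensation at 79.6 °C: -443 kJ/kg
liquid 79.6→70.0 °C: -22.08 kJ/kg
Δh = -44.902 + -443 + -22.08 = -509.98 kJ/kg
Q = ṁ·Δh = 263.6 kg/min × -509.98 kJ/kg = -134430 kJ/min
|Q| = 2240.5 kW

Q_c = 2240 kJ/s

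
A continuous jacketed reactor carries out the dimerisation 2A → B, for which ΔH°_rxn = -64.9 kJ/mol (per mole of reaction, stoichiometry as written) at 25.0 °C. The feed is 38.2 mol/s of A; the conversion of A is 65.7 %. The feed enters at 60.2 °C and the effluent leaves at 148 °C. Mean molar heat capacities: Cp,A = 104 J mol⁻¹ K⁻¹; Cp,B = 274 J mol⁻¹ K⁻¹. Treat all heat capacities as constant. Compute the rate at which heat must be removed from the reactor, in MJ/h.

Q_out = 1310 MJ/h

Extent of reaction ξ = 0.657 × 38.2 / 2 = 12.549 mol/s
Reaction term: ξ·ΔH°_rxn = 12.549 × -64.9 = -814.41 kJ/s
Sensible, feed 60.2→25 °C: -139.84 kJ/s
Outlet flows (mol/s): A 13.103, B 12.549
Sensible, products 25→148 °C: 590.52 kJ/s
Q = ΔH = -363.73 kJ/s = -363.73 kW
Heat removed = 1309.4 MJ/h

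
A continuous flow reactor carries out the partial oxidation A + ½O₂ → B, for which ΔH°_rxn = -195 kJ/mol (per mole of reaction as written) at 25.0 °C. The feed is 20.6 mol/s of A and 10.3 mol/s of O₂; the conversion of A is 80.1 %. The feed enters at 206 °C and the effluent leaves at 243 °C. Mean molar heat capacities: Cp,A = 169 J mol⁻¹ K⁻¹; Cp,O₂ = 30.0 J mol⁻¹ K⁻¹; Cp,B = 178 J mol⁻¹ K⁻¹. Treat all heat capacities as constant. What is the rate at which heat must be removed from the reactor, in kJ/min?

Extent of reaction ξ = 0.801 × 20.6 = 16.501 mol/s
Reaction term: ξ·ΔH°_rxn = 16.501 × -195 = -3217.6 kJ/s
Sensible, feed 206→25 °C: -686.06 kJ/s
Outlet flows (mol/s): A 4.0994, O₂ 2.0497, B 16.501
Sensible, products 25→243 °C: 804.72 kJ/s
Q = ΔH = -3099 kJ/s = -3099 kW
Heat removed = 185940 kJ/min

Q_out = 186000 kJ/min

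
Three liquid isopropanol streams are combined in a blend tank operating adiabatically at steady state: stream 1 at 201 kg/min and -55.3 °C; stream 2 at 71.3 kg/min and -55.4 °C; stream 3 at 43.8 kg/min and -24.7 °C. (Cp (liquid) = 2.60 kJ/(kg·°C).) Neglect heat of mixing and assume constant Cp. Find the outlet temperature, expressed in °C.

T_out = -51.1 °C

No heat crosses the boundary, so H_out = H_in.
T_out = Σ ṁᵢCp,ᵢTᵢ / Σ ṁᵢCp,ᵢ
      = -41983 / 821.86 = -51.083 °C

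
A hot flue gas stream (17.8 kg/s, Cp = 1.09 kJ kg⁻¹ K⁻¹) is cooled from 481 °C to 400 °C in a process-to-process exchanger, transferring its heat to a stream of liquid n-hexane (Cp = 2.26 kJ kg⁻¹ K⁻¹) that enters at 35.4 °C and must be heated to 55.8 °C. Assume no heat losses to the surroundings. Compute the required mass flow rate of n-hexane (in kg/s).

Heat released by hot stream: Q = 17.8 × 1.09 × (481 − 400) = 1571.6 kJ/s
Energy balance on cold side (adiabatic exchanger): Q = ṁ_c·Cp_c·(T_c,out − T_c,in)
ṁ_c = 1571.6 / [2.26 × (55.8 − 35.4)] = 34.087 kg/s

ṁ_c = 34.1 kg/s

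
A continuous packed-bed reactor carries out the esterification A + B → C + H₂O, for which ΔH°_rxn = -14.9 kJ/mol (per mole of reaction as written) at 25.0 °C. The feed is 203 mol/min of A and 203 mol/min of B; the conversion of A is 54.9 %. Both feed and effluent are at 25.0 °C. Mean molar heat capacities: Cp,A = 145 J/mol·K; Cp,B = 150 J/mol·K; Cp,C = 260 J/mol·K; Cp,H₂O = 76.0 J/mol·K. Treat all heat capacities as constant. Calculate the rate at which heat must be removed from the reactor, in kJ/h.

Q_out = 99600 kJ/h

Extent of reaction ξ = 0.549 × 203 = 111.45 mol/min
Reaction term: ξ·ΔH°_rxn = 111.45 × -14.9 = -1660.6 kJ/min
Q = ΔH = -1660.6 kJ/min = -27.676 kW
Heat removed = 99634 kJ/h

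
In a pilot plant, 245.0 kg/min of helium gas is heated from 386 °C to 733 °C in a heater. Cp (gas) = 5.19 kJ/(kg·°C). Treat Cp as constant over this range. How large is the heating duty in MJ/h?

Q = ṁ·Cp·ΔT = 245.0 × 5.19 × (733 − 386) = 441230 kJ/min
Converting: 441230 / 60 s = 7353.8 kW
Heating duty = 26474 MJ/h

Q = 26500 MJ/h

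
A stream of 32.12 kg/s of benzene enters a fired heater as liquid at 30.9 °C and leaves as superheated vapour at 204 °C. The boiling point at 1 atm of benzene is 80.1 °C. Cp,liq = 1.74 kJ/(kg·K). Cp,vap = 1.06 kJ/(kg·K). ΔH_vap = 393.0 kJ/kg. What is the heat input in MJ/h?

Q = 70500 MJ/h

liquid 30.9→80.1 °C: 85.608 kJ/kg
vaporisation at 80.1 °C: 393 kJ/kg
vapour 80.1→204 °C: 131.33 kJ/kg
Δh = 85.608 + 393 + 131.33 = 609.94 kJ/kg
Q = ṁ·Δh = 32.12 kg/s × 609.94 kJ/kg = 19591 kJ/s
|Q| = 19591 kW = 70529 MJ/h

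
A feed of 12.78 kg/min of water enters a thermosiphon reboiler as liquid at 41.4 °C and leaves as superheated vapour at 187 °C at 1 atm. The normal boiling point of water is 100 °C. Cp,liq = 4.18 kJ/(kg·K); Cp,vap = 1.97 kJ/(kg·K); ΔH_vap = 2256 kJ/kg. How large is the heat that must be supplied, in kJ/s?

Q = 569 kJ/s

liquid 41.4→100 °C: 244.95 kJ/kg
vaporisation at 100 °C: 2256 kJ/kg
vapour 100→187 °C: 171.39 kJ/kg
Δh = 244.95 + 2256 + 171.39 = 2672.3 kJ/kg
Q = ṁ·Δh = 12.78 kg/min × 2672.3 kJ/kg = 34152 kJ/min
|Q| = 569.21 kW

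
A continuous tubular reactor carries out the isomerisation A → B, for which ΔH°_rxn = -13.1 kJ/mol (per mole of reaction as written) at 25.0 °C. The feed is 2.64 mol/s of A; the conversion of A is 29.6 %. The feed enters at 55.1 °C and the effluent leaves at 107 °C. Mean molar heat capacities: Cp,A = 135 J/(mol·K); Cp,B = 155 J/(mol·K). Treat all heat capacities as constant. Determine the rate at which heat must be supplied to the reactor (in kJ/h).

Q_in = 34400 kJ/h

Extent of reaction ξ = 0.296 × 2.64 = 0.78144 mol/s
Reaction term: ξ·ΔH°_rxn = 0.78144 × -13.1 = -10.237 kJ/s
Sensible, feed 55.1→25 °C: -10.728 kJ/s
Outlet flows (mol/s): A 1.8586, B 0.78144
Sensible, products 25→107 °C: 30.506 kJ/s
Q = ΔH = 9.5419 kJ/s = 9.5419 kW
Heat supplied = 34351 kJ/h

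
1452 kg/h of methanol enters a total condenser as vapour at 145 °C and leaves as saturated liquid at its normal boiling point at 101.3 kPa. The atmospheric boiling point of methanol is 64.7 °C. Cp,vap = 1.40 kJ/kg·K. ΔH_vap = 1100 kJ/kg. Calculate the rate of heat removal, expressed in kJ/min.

Q_c = 29300 kJ/min

vapour 145→64.7 °C: -112.42 kJ/kg
condensation at 64.7 °C: -1100 kJ/kg
Δh = -112.42 + -1100 = -1212.4 kJ/kg
Q = ṁ·Δh = 1452 kg/h × -1212.4 kJ/kg = -1.7604e+06 kJ/h
|Q| = 489.01 kW = 29341 kJ/min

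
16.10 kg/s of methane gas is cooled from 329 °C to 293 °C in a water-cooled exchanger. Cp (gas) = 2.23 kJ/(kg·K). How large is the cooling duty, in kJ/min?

Q_c = 77600 kJ/min

Q = ṁ·Cp·ΔT = 16.10 × 2.23 × (293 − 329) = -1292.5 kJ/s
Cooling duty = 77550 kJ/min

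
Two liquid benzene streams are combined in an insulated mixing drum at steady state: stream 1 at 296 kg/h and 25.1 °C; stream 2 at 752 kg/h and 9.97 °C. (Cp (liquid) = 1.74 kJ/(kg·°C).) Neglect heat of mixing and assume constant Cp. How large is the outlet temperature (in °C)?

T_out = 14.2 °C

Energy balance with Q = 0: Σ ṁᵢCp,ᵢ(T_out − Tᵢ) = 0
Σ ṁᵢCp,ᵢTᵢ = 296×1.74×25.1 + 752×1.74×9.97 = 25973
Σ ṁᵢCp,ᵢ = 296×1.74 + 752×1.74 = 1823.5
T_out = 25973 / 1823.5 = 14.243 °C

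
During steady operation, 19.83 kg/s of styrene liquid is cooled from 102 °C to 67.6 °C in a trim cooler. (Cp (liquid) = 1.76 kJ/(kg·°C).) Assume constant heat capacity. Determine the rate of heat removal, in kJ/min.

Q = ṁ·Cp·ΔT = 19.83 × 1.76 × (67.6 − 102) = -1200.6 kJ/s
Cooling duty = 72035 kJ/min

Q_c = 72000 kJ/min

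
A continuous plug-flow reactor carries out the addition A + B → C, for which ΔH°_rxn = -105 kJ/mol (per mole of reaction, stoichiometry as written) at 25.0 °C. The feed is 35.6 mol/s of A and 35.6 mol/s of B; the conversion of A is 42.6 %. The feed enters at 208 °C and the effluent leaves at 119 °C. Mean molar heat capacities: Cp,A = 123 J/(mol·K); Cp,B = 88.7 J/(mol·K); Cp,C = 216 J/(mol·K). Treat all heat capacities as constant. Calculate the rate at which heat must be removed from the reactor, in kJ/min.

Q_out = 135000 kJ/min

Extent of reaction ξ = 0.426 × 35.6 = 15.166 mol/s
Reaction term: ξ·ΔH°_rxn = 15.166 × -105 = -1592.4 kJ/s
Sensible, feed 208→25 °C: -1379.2 kJ/s
Outlet flows (mol/s): A 20.434, B 20.434, C 15.166
Sensible, products 25→119 °C: 714.56 kJ/s
Q = ΔH = -2257 kJ/s = -2257 kW
Heat removed = 135420 kJ/min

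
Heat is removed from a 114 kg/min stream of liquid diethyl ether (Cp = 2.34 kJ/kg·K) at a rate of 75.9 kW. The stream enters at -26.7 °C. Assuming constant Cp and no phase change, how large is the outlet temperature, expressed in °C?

Q = 75.9 kW = 4554 kJ/min
ΔT = Q/(ṁ·Cp) = 4554/(114×2.34) = 17.072 K
T_out = -26.7 − 17.072 = -43.772 °C

T_out = -43.8 °C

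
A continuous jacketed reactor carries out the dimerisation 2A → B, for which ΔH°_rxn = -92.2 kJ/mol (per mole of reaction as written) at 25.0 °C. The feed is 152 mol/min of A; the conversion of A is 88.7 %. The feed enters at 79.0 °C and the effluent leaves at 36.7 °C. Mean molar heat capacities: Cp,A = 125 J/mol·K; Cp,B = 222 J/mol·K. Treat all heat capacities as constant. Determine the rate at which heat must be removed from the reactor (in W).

Q_out = 117000 W

Extent of reaction ξ = 0.887 × 152 / 2 = 67.412 mol/min
Reaction term: ξ·ΔH°_rxn = 67.412 × -92.2 = -6215.4 kJ/min
Sensible, feed 79.0→25 °C: -1026 kJ/min
Outlet flows (mol/min): A 17.176, B 67.412
Sensible, products 25→36.7 °C: 200.22 kJ/min
Q = ΔH = -7041.2 kJ/min = -117.35 kW
Heat removed = 117350 W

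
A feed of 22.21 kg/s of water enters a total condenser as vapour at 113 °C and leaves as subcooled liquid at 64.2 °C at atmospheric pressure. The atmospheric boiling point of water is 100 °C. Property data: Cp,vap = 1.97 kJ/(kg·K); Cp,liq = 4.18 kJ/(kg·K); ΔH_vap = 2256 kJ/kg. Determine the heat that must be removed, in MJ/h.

Q_c = 194000 MJ/h

vapour 113→100 °C: -25.61 kJ/kg
condensation at 100 °C: -2256 kJ/kg
liquid 100→64.2 °C: -149.64 kJ/kg
Δh = -25.61 + -2256 + -149.64 = -2431.3 kJ/kg
Q = ṁ·Δh = 22.21 kg/s × -2431.3 kJ/kg = -53998 kJ/s
|Q| = 53998 kW = 194390 MJ/h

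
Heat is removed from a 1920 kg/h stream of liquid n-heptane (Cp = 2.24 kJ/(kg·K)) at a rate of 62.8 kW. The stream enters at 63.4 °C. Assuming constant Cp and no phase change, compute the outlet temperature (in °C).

T_out = 10.8 °C

Q = 62.8 kW = 226080 kJ/h
ΔT = Q/(ṁ·Cp) = 226080/(1920×2.24) = 52.567 K
T_out = 63.4 − 52.567 = 10.833 °C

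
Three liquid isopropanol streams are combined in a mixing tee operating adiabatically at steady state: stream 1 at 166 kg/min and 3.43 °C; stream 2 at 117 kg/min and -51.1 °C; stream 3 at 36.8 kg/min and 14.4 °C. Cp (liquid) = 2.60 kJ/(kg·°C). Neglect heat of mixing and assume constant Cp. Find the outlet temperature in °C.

Energy balance with Q = 0: Σ ṁᵢCp,ᵢ(T_out − Tᵢ) = 0
Σ ṁᵢCp,ᵢTᵢ = 166×2.60×3.43 + 117×2.60×-51.1 + 36.8×2.60×14.4 = -12686
Σ ṁᵢCp,ᵢ = 166×2.60 + 117×2.60 + 36.8×2.60 = 831.48
T_out = -12686 / 831.48 = -15.258 °C

T_out = -15.3 °C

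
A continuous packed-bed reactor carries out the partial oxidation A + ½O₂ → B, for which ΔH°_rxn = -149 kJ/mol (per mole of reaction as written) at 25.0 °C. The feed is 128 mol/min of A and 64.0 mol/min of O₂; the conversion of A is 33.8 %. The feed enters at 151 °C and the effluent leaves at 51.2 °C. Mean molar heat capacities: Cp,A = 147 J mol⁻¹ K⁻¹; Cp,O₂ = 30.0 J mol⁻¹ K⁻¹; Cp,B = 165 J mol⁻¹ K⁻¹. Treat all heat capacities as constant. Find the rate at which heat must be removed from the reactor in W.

Q_out = 142000 W

Extent of reaction ξ = 0.338 × 128 = 43.264 mol/min
Reaction term: ξ·ΔH°_rxn = 43.264 × -149 = -6446.3 kJ/min
Sensible, feed 151→25 °C: -2612.7 kJ/min
Outlet flows (mol/min): A 84.736, O₂ 42.368, B 43.264
Sensible, products 25→51.2 °C: 546.68 kJ/min
Q = ΔH = -8512.4 kJ/min = -141.87 kW
Heat removed = 141870 W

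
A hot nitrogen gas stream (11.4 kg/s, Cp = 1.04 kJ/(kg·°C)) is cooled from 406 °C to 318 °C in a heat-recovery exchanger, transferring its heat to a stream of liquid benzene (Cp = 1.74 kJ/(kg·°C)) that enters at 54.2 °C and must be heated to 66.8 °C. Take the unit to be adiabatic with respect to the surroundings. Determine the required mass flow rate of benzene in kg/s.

Heat released by hot stream: Q = 11.4 × 1.04 × (406 − 318) = 1043.3 kJ/s
Energy balance on cold side (adiabatic exchanger): Q = ṁ_c·Cp_c·(T_c,out − T_c,in)
ṁ_c = 1043.3 / [1.74 × (66.8 − 54.2)] = 47.588 kg/s

ṁ_c = 47.6 kg/s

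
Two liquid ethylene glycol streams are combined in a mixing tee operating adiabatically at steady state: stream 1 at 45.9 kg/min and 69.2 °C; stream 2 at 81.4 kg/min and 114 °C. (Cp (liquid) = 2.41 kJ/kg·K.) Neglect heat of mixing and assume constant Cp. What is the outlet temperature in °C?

T_out = 97.8 °C

Adiabatic, steady state ⇒ Σ ṁᵢCp,ᵢ(T_out − Tᵢ) = 0
T_out = Σ ṁᵢCp,ᵢTᵢ / Σ ṁᵢCp,ᵢ
      = 30019 / 306.79 = 97.847 °C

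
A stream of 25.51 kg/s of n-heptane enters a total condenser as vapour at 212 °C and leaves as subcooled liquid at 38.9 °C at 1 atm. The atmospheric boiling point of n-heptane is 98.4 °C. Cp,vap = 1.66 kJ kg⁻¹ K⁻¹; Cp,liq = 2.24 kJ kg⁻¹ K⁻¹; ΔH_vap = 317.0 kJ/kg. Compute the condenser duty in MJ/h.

vapour 212→98.4 °C: -188.58 kJ/kg
condensation at 98.4 °C: -317 kJ/kg
liquid 98.4→38.9 °C: -133.28 kJ/kg
Δh = -188.58 + -317 + -133.28 = -638.86 kJ/kg
Q = ṁ·Δh = 25.51 kg/s × -638.86 kJ/kg = -16297 kJ/s
|Q| = 16297 kW = 58670 MJ/h

Q_c = 58700 MJ/h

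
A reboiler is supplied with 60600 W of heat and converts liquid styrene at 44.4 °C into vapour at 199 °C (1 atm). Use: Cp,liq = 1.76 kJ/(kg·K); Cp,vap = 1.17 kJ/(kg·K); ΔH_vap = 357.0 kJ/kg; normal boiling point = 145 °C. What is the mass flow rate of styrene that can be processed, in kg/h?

ṁ = 365 kg/h

Δh = 1.76×(145−44.4) + 357.0 + 1.17×(199−145) = 597.24 kJ/kg
Q = 60600 W = 60.6 kJ/s = 218160 kJ/h
ṁ = Q/Δh = 218160 / 597.24 = 365.28 kg/h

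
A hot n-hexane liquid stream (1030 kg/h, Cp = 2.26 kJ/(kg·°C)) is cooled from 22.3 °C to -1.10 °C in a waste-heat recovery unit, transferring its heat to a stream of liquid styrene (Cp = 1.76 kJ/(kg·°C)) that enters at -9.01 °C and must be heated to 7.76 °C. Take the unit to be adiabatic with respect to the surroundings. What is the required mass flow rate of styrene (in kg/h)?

ṁ_c = 1850 kg/h

Heat released by hot stream: Q = 1030 × 2.26 × (22.3 − -1.10) = 54471 kJ/h
Energy balance on cold side (adiabatic exchanger): Q = ṁ_c·Cp_c·(T_c,out − T_c,in)
ṁ_c = 54471 / [1.76 × (7.76 − -9.01)] = 1845.5 kg/h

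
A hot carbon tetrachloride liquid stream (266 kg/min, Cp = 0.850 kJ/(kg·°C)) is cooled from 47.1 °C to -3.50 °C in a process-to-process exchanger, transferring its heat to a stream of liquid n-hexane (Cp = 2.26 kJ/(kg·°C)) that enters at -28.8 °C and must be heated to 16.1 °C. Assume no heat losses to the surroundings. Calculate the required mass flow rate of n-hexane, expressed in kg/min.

Heat released by hot stream: Q = 266 × 0.850 × (47.1 − -3.50) = 11441 kJ/min
Energy balance on cold side (adiabatic exchanger): Q = ṁ_c·Cp_c·(T_c,out − T_c,in)
ṁ_c = 11441 / [2.26 × (16.1 − -28.8)] = 112.74 kg/min

ṁ_c = 113 kg/min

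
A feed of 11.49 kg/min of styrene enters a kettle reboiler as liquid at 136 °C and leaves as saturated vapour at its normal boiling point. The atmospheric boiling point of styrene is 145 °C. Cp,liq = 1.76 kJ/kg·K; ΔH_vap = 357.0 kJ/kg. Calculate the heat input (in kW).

Q = 71.4 kW

liquid 136→145 °C: 15.84 kJ/kg
vaporisation at 145 °C: 357 kJ/kg
Δh = 15.84 + 357 = 372.84 kJ/kg
Q = ṁ·Δh = 11.49 kg/min × 372.84 kJ/kg = 4283.9 kJ/min
|Q| = 71.399 kW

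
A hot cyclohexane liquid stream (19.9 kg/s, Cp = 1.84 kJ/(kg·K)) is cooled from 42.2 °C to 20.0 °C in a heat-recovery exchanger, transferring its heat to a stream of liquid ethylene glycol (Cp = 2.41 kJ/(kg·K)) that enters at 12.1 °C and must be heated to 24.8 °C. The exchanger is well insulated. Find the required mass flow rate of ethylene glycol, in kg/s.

ṁ_c = 26.6 kg/s

Heat released by hot stream: Q = 19.9 × 1.84 × (42.2 − 20.0) = 812.88 kJ/s
Energy balance on cold side (adiabatic exchanger): Q = ṁ_c·Cp_c·(T_c,out − T_c,in)
ṁ_c = 812.88 / [2.41 × (24.8 − 12.1)] = 26.558 kg/s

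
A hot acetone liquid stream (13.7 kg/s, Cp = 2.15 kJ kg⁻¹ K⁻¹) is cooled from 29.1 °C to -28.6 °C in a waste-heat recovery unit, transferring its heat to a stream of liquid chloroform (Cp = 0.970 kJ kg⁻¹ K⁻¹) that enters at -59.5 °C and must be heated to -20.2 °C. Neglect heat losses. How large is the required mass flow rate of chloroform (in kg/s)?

ṁ_c = 44.6 kg/s

Heat released by hot stream: Q = 13.7 × 2.15 × (29.1 − -28.6) = 1699.6 kJ/s
Energy balance on cold side (adiabatic exchanger): Q = ṁ_c·Cp_c·(T_c,out − T_c,in)
ṁ_c = 1699.6 / [0.970 × (-20.2 − -59.5)] = 44.583 kg/s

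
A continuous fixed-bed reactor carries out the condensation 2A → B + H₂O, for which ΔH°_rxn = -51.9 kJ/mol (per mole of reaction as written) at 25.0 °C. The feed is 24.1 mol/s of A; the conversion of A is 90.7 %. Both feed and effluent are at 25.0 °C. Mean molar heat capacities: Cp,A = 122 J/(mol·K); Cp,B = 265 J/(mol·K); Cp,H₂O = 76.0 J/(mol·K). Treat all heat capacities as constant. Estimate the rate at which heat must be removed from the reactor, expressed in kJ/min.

Extent of reaction ξ = 0.907 × 24.1 / 2 = 10.929 mol/s
Reaction term: ξ·ΔH°_rxn = 10.929 × -51.9 = -567.23 kJ/s
Q = ΔH = -567.23 kJ/s = -567.23 kW
Heat removed = 34034 kJ/min

Q_out = 34000 kJ/min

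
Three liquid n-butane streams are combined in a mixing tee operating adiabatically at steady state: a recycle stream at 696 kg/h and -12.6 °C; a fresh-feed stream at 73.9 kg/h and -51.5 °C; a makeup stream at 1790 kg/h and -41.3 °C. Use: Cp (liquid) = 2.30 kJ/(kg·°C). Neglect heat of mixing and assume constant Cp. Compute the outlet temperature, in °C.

T_out = -33.8 °C

Adiabatic, steady state ⇒ Σ ṁᵢCp,ᵢ(T_out − Tᵢ) = 0
Σ ṁᵢCp,ᵢTᵢ = 696×2.30×-12.6 + 73.9×2.30×-51.5 + 1790×2.30×-41.3 = -198960
Σ ṁᵢCp,ᵢ = 696×2.30 + 73.9×2.30 + 1790×2.30 = 5887.8
T_out = -198960 / 5887.8 = -33.791 °C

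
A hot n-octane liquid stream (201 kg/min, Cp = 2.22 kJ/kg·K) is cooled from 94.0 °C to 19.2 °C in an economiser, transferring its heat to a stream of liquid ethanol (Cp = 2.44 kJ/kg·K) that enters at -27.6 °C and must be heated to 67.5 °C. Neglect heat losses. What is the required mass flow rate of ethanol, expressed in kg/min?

Heat released by hot stream: Q = 201 × 2.22 × (94.0 − 19.2) = 33377 kJ/min
Energy balance on cold side (adiabatic exchanger): Q = ṁ_c·Cp_c·(T_c,out − T_c,in)
ṁ_c = 33377 / [2.44 × (67.5 − -27.6)] = 143.84 kg/min

ṁ_c = 144 kg/min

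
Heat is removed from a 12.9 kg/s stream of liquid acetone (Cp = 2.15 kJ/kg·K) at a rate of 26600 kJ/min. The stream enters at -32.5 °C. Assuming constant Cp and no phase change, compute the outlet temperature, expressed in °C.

Q = 26600 kJ/min = 443.33 kJ/s
ΔT = Q/(ṁ·Cp) = 443.33/(12.9×2.15) = 15.985 K
T_out = -32.5 − 15.985 = -48.485 °C

T_out = -48.5 °C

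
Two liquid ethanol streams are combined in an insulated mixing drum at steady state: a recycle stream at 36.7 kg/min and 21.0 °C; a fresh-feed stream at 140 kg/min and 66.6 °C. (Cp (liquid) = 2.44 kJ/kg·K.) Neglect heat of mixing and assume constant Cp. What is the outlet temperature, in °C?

T_out = 57.1 °C

Adiabatic, steady state ⇒ Σ ṁᵢCp,ᵢ(T_out − Tᵢ) = 0
T_out = Σ ṁᵢCp,ᵢTᵢ / Σ ṁᵢCp,ᵢ
      = 24631 / 431.15 = 57.129 °C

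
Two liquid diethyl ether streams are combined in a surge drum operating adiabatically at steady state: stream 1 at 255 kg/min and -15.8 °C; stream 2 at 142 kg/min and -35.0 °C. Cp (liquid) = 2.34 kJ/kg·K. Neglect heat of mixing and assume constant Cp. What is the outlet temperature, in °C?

T_out = -22.7 °C

Energy balance with Q = 0: Σ ṁᵢCp,ᵢ(T_out − Tᵢ) = 0
Σ ṁᵢCp,ᵢTᵢ = 255×2.34×-15.8 + 142×2.34×-35.0 = -21058
Σ ṁᵢCp,ᵢ = 255×2.34 + 142×2.34 = 928.98
T_out = -21058 / 928.98 = -22.668 °C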